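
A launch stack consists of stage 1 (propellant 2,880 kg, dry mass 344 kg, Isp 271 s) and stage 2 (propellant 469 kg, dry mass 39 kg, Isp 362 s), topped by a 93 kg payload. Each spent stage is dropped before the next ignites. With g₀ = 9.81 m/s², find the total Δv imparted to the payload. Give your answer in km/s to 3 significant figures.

Δv ≈ 9.10 km/s

Ignition mass of stage 1 = 2,880+344 + 469+39 + 93 = 3,825 kg.
Stage 1: m₀ = 3,825 kg, m_f = 3,825 − 2,880 = 945 kg; Δv = 271×9.81×ln(4.048) = 2658.5×1.3981 ≈ 3717 m/s.
Stage 2: m₀ = 601 kg, m_f = 601 − 469 = 132 kg; Δv = 362×9.81×ln(4.553) = 3551.2×1.5158 ≈ 5383 m/s.
Total Δv = 3717 + 5383 = 9100 m/s.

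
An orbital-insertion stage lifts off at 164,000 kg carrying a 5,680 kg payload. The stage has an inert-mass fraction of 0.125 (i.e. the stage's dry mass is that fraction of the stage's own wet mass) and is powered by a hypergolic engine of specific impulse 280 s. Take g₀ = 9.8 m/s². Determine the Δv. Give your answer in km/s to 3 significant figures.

Δv ≈ 5.11 km/s

Stage wet mass = m₀ − payload = 164,000 − 5,680 = 158,320 kg.
Stage dry mass = ε × stage wet mass = 0.125 × 158,320 = 19,790 kg.
Burnout mass m_f = stage dry + payload = 19,790 + 5,680 = 25,470 kg.
v_e = Isp · g₀ = 280 × 9.8 = 2744.0 m/s.
Rocket equation: Δv = v_e · ln(164,000/25,470) = 2744.0 × ln(6.439) = 2744.0 × 1.8624 ≈ 5110 m/s.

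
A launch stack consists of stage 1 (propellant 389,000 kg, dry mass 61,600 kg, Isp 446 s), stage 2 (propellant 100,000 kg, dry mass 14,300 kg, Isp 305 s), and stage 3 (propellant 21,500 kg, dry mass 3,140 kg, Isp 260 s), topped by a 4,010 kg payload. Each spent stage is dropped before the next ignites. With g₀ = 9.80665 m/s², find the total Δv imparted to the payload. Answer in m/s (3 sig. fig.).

Δv ≈ 11800 m/s

Ignition mass of stage 1 = 389,000+61,600 + 100,000+14,300 + 21,500+3,140 + 4,010 = 593,550 kg.
Stage 1: m₀ = 593,550 kg, m_f = 593,550 − 389,000 = 204,550 kg; Δv = 446×9.80665×ln(2.902) = 4373.8×1.0653 ≈ 4659 m/s.
Stage 2: m₀ = 142,950 kg, m_f = 142,950 − 100,000 = 42,950 kg; Δv = 305×9.80665×ln(3.328) = 2991.0×1.2025 ≈ 3597 m/s.
Stage 3: m₀ = 28,650 kg, m_f = 28,650 − 21,500 = 7,150 kg; Δv = 260×9.80665×ln(4.007) = 2549.7×1.3880 ≈ 3539 m/s.
Total Δv = 4659 + 3597 + 3539 = 11795 m/s.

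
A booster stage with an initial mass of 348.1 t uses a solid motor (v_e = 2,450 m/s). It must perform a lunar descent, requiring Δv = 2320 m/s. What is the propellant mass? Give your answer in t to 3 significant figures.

propellant mass ≈ 213 t

From the ideal rocket equation, m₀/m_f = exp(Δv / v_e) = exp(2320 / 2450.0) = exp(0.9469) = 2.5778.
m_f = 348.1 / 2.5778 = 135.038 t, so propellant = m₀ − m_f = 348.1 − 135.038 = 213.062 t.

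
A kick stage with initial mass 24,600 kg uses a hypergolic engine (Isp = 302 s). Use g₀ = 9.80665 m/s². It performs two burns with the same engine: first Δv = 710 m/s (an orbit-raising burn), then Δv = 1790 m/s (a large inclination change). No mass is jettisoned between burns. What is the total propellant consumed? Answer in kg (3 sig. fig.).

v_e = Isp · g₀ = 302 × 9.80665 = 2961.6 m/s.
After the first burn: m = 24600 × exp(−710/2961.6) = 24600 × 0.78684 = 19,356.3 kg.
After the second burn: m = 19,356.3 × exp(−1790/2961.6) = 19,356.3 × 0.54640 = 10,576.3 kg.
Total propellant = m₀ − m_final = 24600 − 10,576.3 = 14,023.7 kg.

total propellant consumed ≈ 14000 kg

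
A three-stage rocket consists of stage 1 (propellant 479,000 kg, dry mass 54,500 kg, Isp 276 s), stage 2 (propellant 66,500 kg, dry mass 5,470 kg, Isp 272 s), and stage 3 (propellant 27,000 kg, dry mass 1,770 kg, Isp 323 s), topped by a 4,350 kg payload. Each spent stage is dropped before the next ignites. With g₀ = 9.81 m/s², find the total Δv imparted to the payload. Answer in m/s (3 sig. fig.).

Δv ≈ 11800 m/s

Ignition mass of stage 1 = 479,000+54,500 + 66,500+5,470 + 27,000+1,770 + 4,350 = 638,590 kg.
Stage 1: m₀ = 638,590 kg, m_f = 638,590 − 479,000 = 159,590 kg; Δv = 276×9.81×ln(4.001) = 2707.6×1.3867 ≈ 3754 m/s.
Stage 2: m₀ = 105,090 kg, m_f = 105,090 − 66,500 = 38,590 kg; Δv = 272×9.81×ln(2.723) = 2668.3×1.0018 ≈ 2673 m/s.
Stage 3: m₀ = 33,120 kg, m_f = 33,120 − 27,000 = 6,120 kg; Δv = 323×9.81×ln(5.412) = 3168.6×1.6886 ≈ 5350 m/s.
Total Δv = 3754 + 2673 + 5350 = 11777 m/s.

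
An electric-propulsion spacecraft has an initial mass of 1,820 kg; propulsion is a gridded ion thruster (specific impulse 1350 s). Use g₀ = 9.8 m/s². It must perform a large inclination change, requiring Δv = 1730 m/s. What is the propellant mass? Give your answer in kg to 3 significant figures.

v_e = Isp · g₀ = 1350 × 9.8 = 13230.0 m/s.
m₀/m_f = exp(Δv / v_e) = exp(1730 / 13230.0) = exp(0.1308) = 1.1397.
m_f = 1,820 / 1.1397 = 1,596.91 kg, so propellant = m₀ − m_f = 1,820 − 1,596.91 = 223.09 kg.

propellant mass ≈ 223 kg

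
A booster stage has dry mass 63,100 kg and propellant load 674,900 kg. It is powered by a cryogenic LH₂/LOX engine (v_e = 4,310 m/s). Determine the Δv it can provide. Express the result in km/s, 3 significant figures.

m₀ = m_dry + m_prop = 63,100 + 674,900 = 738,000 kg.
Using Δv = v_e ln(m₀/m_f): Δv = v_e · ln(m₀/m_f) = 4310.0 × ln(11.7) = 4310.0 × 2.4592 ≈ 10599.3 m/s.

Δv ≈ 10.6 km/s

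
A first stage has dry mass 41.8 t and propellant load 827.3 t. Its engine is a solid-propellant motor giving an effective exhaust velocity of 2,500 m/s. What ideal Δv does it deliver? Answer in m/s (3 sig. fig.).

m₀ = m_dry + m_prop = 41.8 + 827.3 = 869.1 t.
By the Tsiolkovsky rocket equation, Δv = v_e · ln(m₀/m_f) = 2500.0 × ln(20.79) = 2500.0 × 3.0346 ≈ 7586.4 m/s.

Δv ≈ 7590 m/s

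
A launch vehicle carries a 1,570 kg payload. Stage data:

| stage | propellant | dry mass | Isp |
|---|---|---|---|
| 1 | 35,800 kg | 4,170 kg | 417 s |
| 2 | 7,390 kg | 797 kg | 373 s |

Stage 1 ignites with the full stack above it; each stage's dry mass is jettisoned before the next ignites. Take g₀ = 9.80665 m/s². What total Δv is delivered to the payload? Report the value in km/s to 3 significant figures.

Δv ≈ 10.4 km/s

Ignition mass of stage 1 = 35,800+4,170 + 7,390+797 + 1,570 = 49,727 kg.
Stage 1: m₀ = 49,727 kg, m_f = 49,727 − 35,800 = 13,927 kg; Δv = 417×9.80665×ln(3.571) = 4089.4×1.2727 ≈ 5205 m/s.
Stage 2: m₀ = 9,757 kg, m_f = 9,757 − 7,390 = 2,367 kg; Δv = 373×9.80665×ln(4.122) = 3657.9×1.4164 ≈ 5181 m/s.
Total Δv = 5205 + 5181 = 10386 m/s.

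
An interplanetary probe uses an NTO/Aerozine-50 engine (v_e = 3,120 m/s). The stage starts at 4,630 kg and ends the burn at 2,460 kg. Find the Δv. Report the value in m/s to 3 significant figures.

Δv ≈ 1970 m/s

From the ideal rocket equation, Δv = v_e · ln(m₀/m_f) = 3120.0 × ln(1.882) = 3120.0 × 0.6324 ≈ 1973.1 m/s.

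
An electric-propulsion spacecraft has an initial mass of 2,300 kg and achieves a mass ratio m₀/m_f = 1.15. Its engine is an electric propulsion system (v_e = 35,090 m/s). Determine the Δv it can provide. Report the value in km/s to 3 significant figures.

Δv ≈ 4.90 km/s

Δv = v_e · ln(1.15) = 35090.0 × 0.1398 ≈ 4904.2 m/s.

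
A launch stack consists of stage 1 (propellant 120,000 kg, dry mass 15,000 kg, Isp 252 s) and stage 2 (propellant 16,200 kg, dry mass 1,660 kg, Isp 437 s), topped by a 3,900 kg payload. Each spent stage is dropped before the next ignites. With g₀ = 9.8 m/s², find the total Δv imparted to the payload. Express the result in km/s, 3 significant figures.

Ignition mass of stage 1 = 120,000+15,000 + 16,200+1,660 + 3,900 = 156,760 kg.
Stage 1: m₀ = 156,760 kg, m_f = 156,760 − 120,000 = 36,760 kg; Δv = 252×9.8×ln(4.264) = 2469.6×1.4503 ≈ 3582 m/s.
Stage 2: m₀ = 21,760 kg, m_f = 21,760 − 16,200 = 5,560 kg; Δv = 437×9.8×ln(3.914) = 4282.6×1.3645 ≈ 5844 m/s.
Total Δv = 3582 + 5844 = 9426 m/s.

Δv ≈ 9.43 km/s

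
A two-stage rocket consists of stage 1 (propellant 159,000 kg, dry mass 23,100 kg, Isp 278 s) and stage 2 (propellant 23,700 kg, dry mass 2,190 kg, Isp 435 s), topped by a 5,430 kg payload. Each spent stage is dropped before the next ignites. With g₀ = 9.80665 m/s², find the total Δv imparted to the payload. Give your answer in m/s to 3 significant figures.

Ignition mass of stage 1 = 159,000+23,100 + 23,700+2,190 + 5,430 = 213,420 kg.
Stage 1: m₀ = 213,420 kg, m_f = 213,420 − 159,000 = 54,420 kg; Δv = 278×9.80665×ln(3.922) = 2726.2×1.3665 ≈ 3726 m/s.
Stage 2: m₀ = 31,320 kg, m_f = 31,320 − 23,700 = 7,620 kg; Δv = 435×9.80665×ln(4.11) = 4265.9×1.4135 ≈ 6030 m/s.
Total Δv = 3726 + 6030 = 9756 m/s.

Δv ≈ 9760 m/s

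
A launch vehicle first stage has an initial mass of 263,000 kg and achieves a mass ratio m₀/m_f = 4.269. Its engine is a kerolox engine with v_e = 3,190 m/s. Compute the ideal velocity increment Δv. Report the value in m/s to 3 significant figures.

Δv ≈ 4630 m/s

Δv = v_e · ln(4.269) = 3190.0 × 1.4514 ≈ 4629.9 m/s.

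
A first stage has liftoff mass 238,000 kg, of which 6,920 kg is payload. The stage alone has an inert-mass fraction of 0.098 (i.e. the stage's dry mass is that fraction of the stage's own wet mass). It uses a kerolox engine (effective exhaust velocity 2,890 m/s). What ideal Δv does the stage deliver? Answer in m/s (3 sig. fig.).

Δv ≈ 6030 m/s

Stage wet mass = m₀ − payload = 238,000 − 6,920 = 231,080 kg.
Stage dry mass = ε × stage wet mass = 0.098 × 231,080 = 22,645.8 kg.
Burnout mass m_f = stage dry + payload = 22,645.8 + 6,920 = 29,565.8 kg.
Δv = v_e · ln(238,000/29,565.8) = 2890.0 × ln(8.05) = 2890.0 × 2.0857 ≈ 6028 m/s.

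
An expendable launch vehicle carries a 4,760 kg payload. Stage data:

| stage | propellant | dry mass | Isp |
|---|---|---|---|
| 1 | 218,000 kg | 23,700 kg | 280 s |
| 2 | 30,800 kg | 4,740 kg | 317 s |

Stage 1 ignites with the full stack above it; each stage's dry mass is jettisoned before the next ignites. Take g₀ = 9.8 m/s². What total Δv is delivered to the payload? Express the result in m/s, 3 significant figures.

Ignition mass of stage 1 = 218,000+23,700 + 30,800+4,740 + 4,760 = 282,000 kg.
Stage 1: m₀ = 282,000 kg, m_f = 282,000 − 218,000 = 64,000 kg; Δv = 280×9.8×ln(4.406) = 2744.0×1.4830 ≈ 4069 m/s.
Stage 2: m₀ = 40,300 kg, m_f = 40,300 − 30,800 = 9,500 kg; Δv = 317×9.8×ln(4.242) = 3106.6×1.4451 ≈ 4489 m/s.
Total Δv = 4069 + 4489 = 8558 m/s.

Δv ≈ 8560 m/s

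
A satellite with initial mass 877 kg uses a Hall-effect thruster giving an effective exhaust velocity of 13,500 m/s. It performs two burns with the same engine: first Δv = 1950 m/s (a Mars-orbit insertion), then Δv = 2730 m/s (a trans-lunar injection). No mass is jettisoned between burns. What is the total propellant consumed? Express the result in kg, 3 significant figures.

total propellant consumed ≈ 257 kg

After the first burn: m = 877 × exp(−1950/13500.0) = 877 × 0.86550 = 759.044 kg.
After the second burn: m = 759.044 × exp(−2730/13500.0) = 759.044 × 0.81691 = 620.071 kg.
Total propellant = m₀ − m_final = 877 − 620.071 = 256.929 kg.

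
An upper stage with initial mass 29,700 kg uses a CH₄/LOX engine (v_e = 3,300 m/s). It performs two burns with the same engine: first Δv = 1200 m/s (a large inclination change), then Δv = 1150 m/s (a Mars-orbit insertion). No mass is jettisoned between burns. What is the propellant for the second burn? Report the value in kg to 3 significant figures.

propellant for the second burn ≈ 6070 kg

After the first burn: m = 29700 × exp(−1200/3300.0) = 29700 × 0.69514 = 20,645.7 kg.
After the second burn: m = 20,645.7 × exp(−1150/3300.0) = 20,645.7 × 0.70576 = 14,570.9 kg.
Second-burn propellant = 20,645.7 − 14,570.9 = 6,074.8 kg.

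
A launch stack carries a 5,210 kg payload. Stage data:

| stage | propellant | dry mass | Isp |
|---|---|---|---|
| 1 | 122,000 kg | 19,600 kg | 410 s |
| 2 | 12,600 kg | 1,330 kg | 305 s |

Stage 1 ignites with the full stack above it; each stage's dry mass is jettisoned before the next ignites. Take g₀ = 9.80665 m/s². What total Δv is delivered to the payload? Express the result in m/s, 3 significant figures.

Δv ≈ 8930 m/s

Ignition mass of stage 1 = 122,000+19,600 + 12,600+1,330 + 5,210 = 160,740 kg.
Stage 1: m₀ = 160,740 kg, m_f = 160,740 − 122,000 = 38,740 kg; Δv = 410×9.80665×ln(4.149) = 4020.7×1.4229 ≈ 5721 m/s.
Stage 2: m₀ = 19,140 kg, m_f = 19,140 − 12,600 = 6,540 kg; Δv = 305×9.80665×ln(2.927) = 2991.0×1.0738 ≈ 3212 m/s.
Total Δv = 5721 + 3212 = 8933 m/s.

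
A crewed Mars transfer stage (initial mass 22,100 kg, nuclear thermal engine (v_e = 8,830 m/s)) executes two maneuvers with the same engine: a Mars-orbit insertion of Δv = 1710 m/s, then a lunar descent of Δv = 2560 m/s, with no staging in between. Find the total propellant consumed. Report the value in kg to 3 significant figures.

After the first burn: m = 22100 × exp(−1710/8830.0) = 22100 × 0.82394 = 18,209.1 kg.
After the second burn: m = 18,209.1 × exp(−2560/8830.0) = 18,209.1 × 0.74832 = 13,626.2 kg.
Total propellant = m₀ − m_final = 22100 − 13,626.2 = 8,473.8 kg.

total propellant consumed ≈ 8470 kg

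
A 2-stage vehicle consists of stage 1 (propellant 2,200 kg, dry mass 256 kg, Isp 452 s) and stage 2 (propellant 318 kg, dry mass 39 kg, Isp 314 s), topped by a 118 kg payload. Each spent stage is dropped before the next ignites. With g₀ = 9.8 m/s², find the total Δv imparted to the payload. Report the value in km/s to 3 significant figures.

Ignition mass of stage 1 = 2,200+256 + 318+39 + 118 = 2,931 kg.
Stage 1: m₀ = 2,931 kg, m_f = 2,931 − 2,200 = 731 kg; Δv = 452×9.8×ln(4.01) = 4429.6×1.3887 ≈ 6151 m/s.
Stage 2: m₀ = 475 kg, m_f = 475 − 318 = 157 kg; Δv = 314×9.8×ln(3.025) = 3077.2×1.1071 ≈ 3407 m/s.
Total Δv = 6151 + 3407 = 9558 m/s.

Δv ≈ 9.56 km/s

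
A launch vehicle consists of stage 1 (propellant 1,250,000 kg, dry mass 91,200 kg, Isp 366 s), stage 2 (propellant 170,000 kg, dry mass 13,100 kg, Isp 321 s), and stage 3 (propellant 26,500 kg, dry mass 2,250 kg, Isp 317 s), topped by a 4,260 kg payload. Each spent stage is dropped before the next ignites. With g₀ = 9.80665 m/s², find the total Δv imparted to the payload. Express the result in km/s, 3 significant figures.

Ignition mass of stage 1 = 1,250,000+91,200 + 170,000+13,100 + 26,500+2,250 + 4,260 = 1,557,310 kg.
Stage 1: m₀ = 1,557,310 kg, m_f = 1,557,310 − 1,250,000 = 307,310 kg; Δv = 366×9.80665×ln(5.068) = 3589.2×1.6229 ≈ 5825 m/s.
Stage 2: m₀ = 216,110 kg, m_f = 216,110 − 170,000 = 46,110 kg; Δv = 321×9.80665×ln(4.687) = 3147.9×1.5448 ≈ 4863 m/s.
Stage 3: m₀ = 33,010 kg, m_f = 33,010 − 26,500 = 6,510 kg; Δv = 317×9.80665×ln(5.071) = 3108.7×1.6235 ≈ 5047 m/s.
Total Δv = 5825 + 4863 + 5047 = 15735 m/s.

Δv ≈ 15.7 km/s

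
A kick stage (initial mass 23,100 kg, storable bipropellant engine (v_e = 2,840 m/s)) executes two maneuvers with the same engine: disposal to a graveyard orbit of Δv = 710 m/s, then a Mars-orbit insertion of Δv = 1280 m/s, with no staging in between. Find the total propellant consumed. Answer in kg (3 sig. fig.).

total propellant consumed ≈ 11600 kg

After the first burn: m = 23100 × exp(−710/2840.0) = 23100 × 0.77880 = 17,990.3 kg.
After the second burn: m = 17,990.3 × exp(−1280/2840.0) = 17,990.3 × 0.63718 = 11,463.1 kg.
Total propellant = m₀ − m_final = 23100 − 11,463.1 = 11,636.9 kg.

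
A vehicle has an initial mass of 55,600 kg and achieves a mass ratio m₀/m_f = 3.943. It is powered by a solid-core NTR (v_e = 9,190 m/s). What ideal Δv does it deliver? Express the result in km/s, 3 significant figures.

Δv ≈ 12.6 km/s

Δv = v_e · ln(3.943) = 9190.0 × 1.3719 ≈ 12608.1 m/s.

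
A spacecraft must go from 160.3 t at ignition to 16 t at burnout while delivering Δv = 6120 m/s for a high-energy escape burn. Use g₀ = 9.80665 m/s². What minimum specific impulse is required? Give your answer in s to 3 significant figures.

ln(m₀/m_f) = ln(160300/16000) = ln(10.02) = 2.3045.
By the Tsiolkovsky rocket equation, v_e = Δv / ln(m₀/m_f) = 6120 / 2.3045 = 2655.7 m/s.
Isp = v_e / g₀ = 2655.7 / 9.80665 = 270.8 s.

Isp ≈ 271 s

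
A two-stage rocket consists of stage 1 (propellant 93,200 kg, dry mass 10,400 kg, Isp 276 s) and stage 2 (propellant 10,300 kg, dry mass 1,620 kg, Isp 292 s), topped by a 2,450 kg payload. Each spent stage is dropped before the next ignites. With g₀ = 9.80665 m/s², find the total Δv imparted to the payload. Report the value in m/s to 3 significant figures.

Δv ≈ 7840 m/s

Ignition mass of stage 1 = 93,200+10,400 + 10,300+1,620 + 2,450 = 117,970 kg.
Stage 1: m₀ = 117,970 kg, m_f = 117,970 − 93,200 = 24,770 kg; Δv = 276×9.80665×ln(4.763) = 2706.6×1.5608 ≈ 4225 m/s.
Stage 2: m₀ = 14,370 kg, m_f = 14,370 − 10,300 = 4,070 kg; Δv = 292×9.80665×ln(3.531) = 2863.5×1.2615 ≈ 3612 m/s.
Total Δv = 4225 + 3612 = 7837 m/s.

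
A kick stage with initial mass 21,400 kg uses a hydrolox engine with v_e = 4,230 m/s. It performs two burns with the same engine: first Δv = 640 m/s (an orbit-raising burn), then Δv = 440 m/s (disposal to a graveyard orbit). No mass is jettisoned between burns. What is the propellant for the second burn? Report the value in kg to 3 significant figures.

After the first burn: m = 21400 × exp(−640/4230.0) = 21400 × 0.85959 = 18,395.2 kg.
After the second burn: m = 18,395.2 × exp(−440/4230.0) = 18,395.2 × 0.90121 = 16,577.9 kg.
Second-burn propellant = 18,395.2 − 16,577.9 = 1,817.3 kg.

propellant for the second burn ≈ 1820 kg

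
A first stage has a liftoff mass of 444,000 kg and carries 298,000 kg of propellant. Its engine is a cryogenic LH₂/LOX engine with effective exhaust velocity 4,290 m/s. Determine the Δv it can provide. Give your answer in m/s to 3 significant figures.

Δv ≈ 4770 m/s

m_f = m₀ − m_prop = 444,000 − 298,000 = 146,000 kg.
Δv = v_e · ln(m₀/m_f) = 4290.0 × ln(3.041) = 4290.0 × 1.1122 ≈ 4771.4 m/s.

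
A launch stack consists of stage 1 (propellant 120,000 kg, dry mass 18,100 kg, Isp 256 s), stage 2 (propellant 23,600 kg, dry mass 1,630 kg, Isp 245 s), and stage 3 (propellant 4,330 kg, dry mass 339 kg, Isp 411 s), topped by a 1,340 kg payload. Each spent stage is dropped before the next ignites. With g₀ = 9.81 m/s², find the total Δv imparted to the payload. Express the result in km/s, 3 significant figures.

Δv ≈ 11.6 km/s

Ignition mass of stage 1 = 120,000+18,100 + 23,600+1,630 + 4,330+339 + 1,340 = 169,339 kg.
Stage 1: m₀ = 169,339 kg, m_f = 169,339 − 120,000 = 49,339 kg; Δv = 256×9.81×ln(3.432) = 2511.4×1.2332 ≈ 3097 m/s.
Stage 2: m₀ = 31,239 kg, m_f = 31,239 − 23,600 = 7,639 kg; Δv = 245×9.81×ln(4.089) = 2403.5×1.4084 ≈ 3385 m/s.
Stage 3: m₀ = 6,009 kg, m_f = 6,009 − 4,330 = 1,679 kg; Δv = 411×9.81×ln(3.579) = 4031.9×1.2751 ≈ 5141 m/s.
Total Δv = 3097 + 3385 + 5141 = 11623 m/s.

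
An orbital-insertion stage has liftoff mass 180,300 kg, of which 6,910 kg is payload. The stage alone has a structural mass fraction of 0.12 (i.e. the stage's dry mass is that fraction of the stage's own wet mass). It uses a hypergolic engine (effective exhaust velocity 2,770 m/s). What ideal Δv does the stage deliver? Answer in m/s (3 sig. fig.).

Δv ≈ 5190 m/s

Stage wet mass = m₀ − payload = 180,300 − 6,910 = 173,390 kg.
Stage dry mass = ε × stage wet mass = 0.12 × 173,390 = 20,806.8 kg.
Burnout mass m_f = stage dry + payload = 20,806.8 + 6,910 = 27,716.8 kg.
Δv = v_e · ln(180,300/27,716.8) = 2770.0 × ln(6.505) = 2770.0 × 1.8726 ≈ 5187 m/s.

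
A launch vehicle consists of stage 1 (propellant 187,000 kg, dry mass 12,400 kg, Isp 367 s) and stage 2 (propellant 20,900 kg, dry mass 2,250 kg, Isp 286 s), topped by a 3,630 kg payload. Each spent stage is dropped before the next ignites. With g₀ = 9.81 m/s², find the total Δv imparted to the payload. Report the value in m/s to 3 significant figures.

Ignition mass of stage 1 = 187,000+12,400 + 20,900+2,250 + 3,630 = 226,180 kg.
Stage 1: m₀ = 226,180 kg, m_f = 226,180 − 187,000 = 39,180 kg; Δv = 367×9.81×ln(5.773) = 3600.3×1.7532 ≈ 6312 m/s.
Stage 2: m₀ = 26,780 kg, m_f = 26,780 − 20,900 = 5,880 kg; Δv = 286×9.81×ln(4.554) = 2805.7×1.5161 ≈ 4254 m/s.
Total Δv = 6312 + 4254 = 10566 m/s.

Δv ≈ 10600 m/s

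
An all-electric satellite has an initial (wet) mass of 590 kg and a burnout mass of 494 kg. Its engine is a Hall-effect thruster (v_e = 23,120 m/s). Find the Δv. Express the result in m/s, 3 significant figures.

Δv ≈ 4110 m/s

Δv = v_e · ln(m₀/m_f) = 23120.0 × ln(1.194) = 23120.0 × 0.1776 ≈ 4105.8 m/s.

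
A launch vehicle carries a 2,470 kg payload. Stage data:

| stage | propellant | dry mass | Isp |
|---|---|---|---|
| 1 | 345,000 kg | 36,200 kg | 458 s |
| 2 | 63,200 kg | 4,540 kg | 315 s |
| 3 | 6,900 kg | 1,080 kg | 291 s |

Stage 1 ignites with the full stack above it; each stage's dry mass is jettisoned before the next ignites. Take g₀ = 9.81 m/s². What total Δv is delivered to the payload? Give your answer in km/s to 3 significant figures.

Ignition mass of stage 1 = 345,000+36,200 + 63,200+4,540 + 6,900+1,080 + 2,470 = 459,390 kg.
Stage 1: m₀ = 459,390 kg, m_f = 459,390 − 345,000 = 114,390 kg; Δv = 458×9.81×ln(4.016) = 4493.0×1.3903 ≈ 6247 m/s.
Stage 2: m₀ = 78,190 kg, m_f = 78,190 − 63,200 = 14,990 kg; Δv = 315×9.81×ln(5.216) = 3090.2×1.6518 ≈ 5104 m/s.
Stage 3: m₀ = 10,450 kg, m_f = 10,450 − 6,900 = 3,550 kg; Δv = 291×9.81×ln(2.944) = 2854.7×1.0797 ≈ 3082 m/s.
Total Δv = 6247 + 5104 + 3082 = 14433 m/s.

Δv ≈ 14.4 km/s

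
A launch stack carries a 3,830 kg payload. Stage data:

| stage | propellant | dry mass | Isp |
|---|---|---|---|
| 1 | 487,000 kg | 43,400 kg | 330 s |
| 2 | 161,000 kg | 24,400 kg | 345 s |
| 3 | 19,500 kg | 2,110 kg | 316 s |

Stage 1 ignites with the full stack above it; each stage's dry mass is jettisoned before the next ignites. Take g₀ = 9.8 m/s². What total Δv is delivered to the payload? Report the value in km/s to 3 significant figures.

Ignition mass of stage 1 = 487,000+43,400 + 161,000+24,400 + 19,500+2,110 + 3,830 = 741,240 kg.
Stage 1: m₀ = 741,240 kg, m_f = 741,240 − 487,000 = 254,240 kg; Δv = 330×9.8×ln(2.916) = 3234.0×1.0700 ≈ 3461 m/s.
Stage 2: m₀ = 210,840 kg, m_f = 210,840 − 161,000 = 49,840 kg; Δv = 345×9.8×ln(4.23) = 3381.0×1.4423 ≈ 4876 m/s.
Stage 3: m₀ = 25,440 kg, m_f = 25,440 − 19,500 = 5,940 kg; Δv = 316×9.8×ln(4.283) = 3096.8×1.4546 ≈ 4505 m/s.
Total Δv = 3461 + 4876 + 4505 = 12842 m/s.

Δv ≈ 12.8 km/s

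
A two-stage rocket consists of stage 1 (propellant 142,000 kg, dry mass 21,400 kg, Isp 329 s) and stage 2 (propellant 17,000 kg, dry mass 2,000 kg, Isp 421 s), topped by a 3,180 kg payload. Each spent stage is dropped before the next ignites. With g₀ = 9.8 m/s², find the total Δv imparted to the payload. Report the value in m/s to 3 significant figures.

Ignition mass of stage 1 = 142,000+21,400 + 17,000+2,000 + 3,180 = 185,580 kg.
Stage 1: m₀ = 185,580 kg, m_f = 185,580 − 142,000 = 43,580 kg; Δv = 329×9.8×ln(4.258) = 3224.2×1.4489 ≈ 4672 m/s.
Stage 2: m₀ = 22,180 kg, m_f = 22,180 − 17,000 = 5,180 kg; Δv = 421×9.8×ln(4.282) = 4125.8×1.4544 ≈ 6001 m/s.
Total Δv = 4672 + 6001 = 10673 m/s.

Δv ≈ 10700 m/s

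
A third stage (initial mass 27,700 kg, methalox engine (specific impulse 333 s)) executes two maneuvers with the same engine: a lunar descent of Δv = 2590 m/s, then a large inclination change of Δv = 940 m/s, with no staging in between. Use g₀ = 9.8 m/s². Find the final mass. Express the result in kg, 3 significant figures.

final mass ≈ 9390 kg

v_e = Isp · g₀ = 333 × 9.8 = 3263.4 m/s.
After the first burn: m = 27700 × exp(−2590/3263.4) = 27700 × 0.45219 = 12,525.7 kg.
After the second burn: m = 12,525.7 × exp(−940/3263.4) = 12,525.7 × 0.74973 = 9,390.89 kg.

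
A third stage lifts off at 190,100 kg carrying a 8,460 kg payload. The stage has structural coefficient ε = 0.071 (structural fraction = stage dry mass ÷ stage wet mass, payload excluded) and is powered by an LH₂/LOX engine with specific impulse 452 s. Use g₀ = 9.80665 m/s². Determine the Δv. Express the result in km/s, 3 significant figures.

Δv ≈ 9.69 km/s

Stage wet mass = m₀ − payload = 190,100 − 8,460 = 181,640 kg.
Stage dry mass = ε × stage wet mass = 0.071 × 181,640 = 12,896.4 kg.
Burnout mass m_f = stage dry + payload = 12,896.4 + 8,460 = 21,356.4 kg.
v_e = Isp · g₀ = 452 × 9.80665 = 4432.6 m/s.
Rocket equation: Δv = v_e · ln(190,100/21,356.4) = 4432.6 × ln(8.901) = 4432.6 × 2.1862 ≈ 9691 m/s.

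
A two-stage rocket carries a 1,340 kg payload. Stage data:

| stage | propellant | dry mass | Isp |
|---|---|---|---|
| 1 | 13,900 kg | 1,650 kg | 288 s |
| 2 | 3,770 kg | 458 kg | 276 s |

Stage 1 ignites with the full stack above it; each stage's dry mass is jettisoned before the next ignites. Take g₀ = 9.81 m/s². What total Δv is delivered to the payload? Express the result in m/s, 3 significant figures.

Ignition mass of stage 1 = 13,900+1,650 + 3,770+458 + 1,340 = 21,118 kg.
Stage 1: m₀ = 21,118 kg, m_f = 21,118 − 13,900 = 7,218 kg; Δv = 288×9.81×ln(2.926) = 2825.3×1.0735 ≈ 3033 m/s.
Stage 2: m₀ = 5,568 kg, m_f = 5,568 − 3,770 = 1,798 kg; Δv = 276×9.81×ln(3.097) = 2707.6×1.1304 ≈ 3061 m/s.
Total Δv = 3033 + 3061 = 6094 m/s.

Δv ≈ 6090 m/s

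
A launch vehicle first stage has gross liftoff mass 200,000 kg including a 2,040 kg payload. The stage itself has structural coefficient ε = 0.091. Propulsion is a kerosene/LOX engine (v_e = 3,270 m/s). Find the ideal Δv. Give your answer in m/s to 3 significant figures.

Stage wet mass = m₀ − payload = 200,000 − 2,040 = 197,960 kg.
Stage dry mass = ε × stage wet mass = 0.091 × 197,960 = 18,014.4 kg.
Burnout mass m_f = stage dry + payload = 18,014.4 + 2,040 = 20,054.4 kg.
Δv = v_e · ln(200,000/20,054.4) = 3270.0 × ln(9.973) = 3270.0 × 2.2999 ≈ 7521 m/s.

Δv ≈ 7520 m/s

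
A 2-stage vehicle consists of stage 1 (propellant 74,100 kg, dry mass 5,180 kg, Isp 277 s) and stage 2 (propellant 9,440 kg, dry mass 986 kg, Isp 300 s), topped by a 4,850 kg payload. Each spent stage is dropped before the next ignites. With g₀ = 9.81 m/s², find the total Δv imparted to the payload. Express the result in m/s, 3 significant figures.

Ignition mass of stage 1 = 74,100+5,180 + 9,440+986 + 4,850 = 94,556 kg.
Stage 1: m₀ = 94,556 kg, m_f = 94,556 − 74,100 = 20,456 kg; Δv = 277×9.81×ln(4.622) = 2717.4×1.5309 ≈ 4160 m/s.
Stage 2: m₀ = 15,276 kg, m_f = 15,276 − 9,440 = 5,836 kg; Δv = 300×9.81×ln(2.618) = 2943.0×0.9622 ≈ 2832 m/s.
Total Δv = 4160 + 2832 = 6992 m/s.

Δv ≈ 6990 m/s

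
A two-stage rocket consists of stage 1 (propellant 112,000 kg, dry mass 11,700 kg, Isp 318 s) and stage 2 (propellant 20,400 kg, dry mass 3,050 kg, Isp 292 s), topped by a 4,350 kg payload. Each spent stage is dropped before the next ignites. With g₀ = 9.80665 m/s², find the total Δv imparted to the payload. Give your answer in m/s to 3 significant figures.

Ignition mass of stage 1 = 112,000+11,700 + 20,400+3,050 + 4,350 = 151,500 kg.
Stage 1: m₀ = 151,500 kg, m_f = 151,500 − 112,000 = 39,500 kg; Δv = 318×9.80665×ln(3.835) = 3118.5×1.3443 ≈ 4192 m/s.
Stage 2: m₀ = 27,800 kg, m_f = 27,800 − 20,400 = 7,400 kg; Δv = 292×9.80665×ln(3.757) = 2863.5×1.3236 ≈ 3790 m/s.
Total Δv = 4192 + 3790 = 7982 m/s.

Δv ≈ 7980 m/s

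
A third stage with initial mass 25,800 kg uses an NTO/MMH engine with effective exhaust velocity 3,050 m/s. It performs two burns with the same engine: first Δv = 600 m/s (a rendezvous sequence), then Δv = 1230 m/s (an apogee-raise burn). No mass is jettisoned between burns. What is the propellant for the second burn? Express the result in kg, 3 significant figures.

propellant for the second burn ≈ 7030 kg

After the first burn: m = 25800 × exp(−600/3050.0) = 25800 × 0.82142 = 21,192.6 kg.
After the second burn: m = 21,192.6 × exp(−1230/3050.0) = 21,192.6 × 0.66813 = 14,159.4 kg.
Second-burn propellant = 21,192.6 − 14,159.4 = 7,033.2 kg.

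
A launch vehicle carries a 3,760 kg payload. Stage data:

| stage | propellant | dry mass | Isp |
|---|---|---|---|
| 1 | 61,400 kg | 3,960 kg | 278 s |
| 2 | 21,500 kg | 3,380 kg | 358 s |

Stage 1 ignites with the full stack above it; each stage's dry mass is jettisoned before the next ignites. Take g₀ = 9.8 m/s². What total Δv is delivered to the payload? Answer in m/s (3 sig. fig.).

Ignition mass of stage 1 = 61,400+3,960 + 21,500+3,380 + 3,760 = 94,000 kg.
Stage 1: m₀ = 94,000 kg, m_f = 94,000 − 61,400 = 32,600 kg; Δv = 278×9.8×ln(2.883) = 2724.4×1.0590 ≈ 2885 m/s.
Stage 2: m₀ = 28,640 kg, m_f = 28,640 − 21,500 = 7,140 kg; Δv = 358×9.8×ln(4.011) = 3508.4×1.3891 ≈ 4873 m/s.
Total Δv = 2885 + 4873 = 7758 m/s.

Δv ≈ 7760 m/s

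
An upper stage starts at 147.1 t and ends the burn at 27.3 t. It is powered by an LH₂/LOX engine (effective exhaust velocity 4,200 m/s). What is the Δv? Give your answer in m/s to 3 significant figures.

Δv ≈ 7070 m/s

Δv = v_e · ln(m₀/m_f) = 4200.0 × ln(5.388) = 4200.0 × 1.6842 ≈ 7073.7 m/s.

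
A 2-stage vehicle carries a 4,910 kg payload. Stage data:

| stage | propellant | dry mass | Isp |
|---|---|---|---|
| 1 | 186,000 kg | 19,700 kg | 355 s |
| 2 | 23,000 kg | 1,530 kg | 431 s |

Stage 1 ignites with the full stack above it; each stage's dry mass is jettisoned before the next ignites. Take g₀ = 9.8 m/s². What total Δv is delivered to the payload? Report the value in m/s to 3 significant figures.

Δv ≈ 11900 m/s

Ignition mass of stage 1 = 186,000+19,700 + 23,000+1,530 + 4,910 = 235,140 kg.
Stage 1: m₀ = 235,140 kg, m_f = 235,140 − 186,000 = 49,140 kg; Δv = 355×9.8×ln(4.785) = 3479.0×1.5655 ≈ 5446 m/s.
Stage 2: m₀ = 29,440 kg, m_f = 29,440 − 23,000 = 6,440 kg; Δv = 431×9.8×ln(4.571) = 4223.8×1.5198 ≈ 6419 m/s.
Total Δv = 5446 + 6419 = 11865 m/s.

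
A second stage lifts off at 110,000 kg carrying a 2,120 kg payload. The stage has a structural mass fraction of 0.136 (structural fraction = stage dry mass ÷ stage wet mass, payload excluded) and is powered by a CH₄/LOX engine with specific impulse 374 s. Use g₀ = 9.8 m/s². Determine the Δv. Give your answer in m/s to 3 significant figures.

Δv ≈ 6890 m/s

Stage wet mass = m₀ − payload = 110,000 − 2,120 = 107,880 kg.
Stage dry mass = ε × stage wet mass = 0.136 × 107,880 = 14,671.7 kg.
Burnout mass m_f = stage dry + payload = 14,671.7 + 2,120 = 16,791.7 kg.
v_e = Isp · g₀ = 374 × 9.8 = 3665.2 m/s.
Δv = v_e · ln(110,000/16,791.7) = 3665.2 × ln(6.551) = 3665.2 × 1.8796 ≈ 6889 m/s.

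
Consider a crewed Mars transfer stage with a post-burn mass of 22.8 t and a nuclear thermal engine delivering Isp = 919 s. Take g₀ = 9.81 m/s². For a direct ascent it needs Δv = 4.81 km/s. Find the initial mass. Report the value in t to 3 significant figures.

initial mass ≈ 38.9 t

v_e = Isp · g₀ = 919 × 9.81 = 9015.4 m/s.
m₀/m_f = exp(Δv / v_e) = exp(4810 / 9015.4) = exp(0.5335) = 1.7049.
m₀ = m_f × 1.7049 = 22.8 × 1.7049 = 38.8717 t.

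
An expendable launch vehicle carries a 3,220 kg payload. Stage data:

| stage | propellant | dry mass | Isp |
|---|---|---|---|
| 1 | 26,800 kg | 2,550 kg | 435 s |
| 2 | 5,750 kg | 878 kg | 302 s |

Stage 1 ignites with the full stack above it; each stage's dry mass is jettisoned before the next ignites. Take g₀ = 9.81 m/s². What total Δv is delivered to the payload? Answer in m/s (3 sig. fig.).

Ignition mass of stage 1 = 26,800+2,550 + 5,750+878 + 3,220 = 39,198 kg.
Stage 1: m₀ = 39,198 kg, m_f = 39,198 − 26,800 = 12,398 kg; Δv = 435×9.81×ln(3.162) = 4267.4×1.1511 ≈ 4912 m/s.
Stage 2: m₀ = 9,848 kg, m_f = 9,848 − 5,750 = 4,098 kg; Δv = 302×9.81×ln(2.403) = 2962.6×0.8768 ≈ 2598 m/s.
Total Δv = 4912 + 2598 = 7510 m/s.

Δv ≈ 7510 m/s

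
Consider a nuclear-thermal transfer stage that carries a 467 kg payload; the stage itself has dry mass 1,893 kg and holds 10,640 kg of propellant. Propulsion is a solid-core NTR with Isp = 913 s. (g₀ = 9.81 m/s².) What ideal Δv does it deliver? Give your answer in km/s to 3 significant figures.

Δv ≈ 15.3 km/s

v_e = Isp · g₀ = 913 × 9.81 = 8956.5 m/s.
m₀ = payload + dry + propellant = 467 + 1,893 + 10,640 = 13,000 kg.
m_f = payload + dry = 467 + 1,893 = 2,360 kg.
Δv = v_e · ln(m₀/m_f) = 8956.5 × ln(5.508) = 8956.5 × 1.7063 ≈ 15282.4 m/s.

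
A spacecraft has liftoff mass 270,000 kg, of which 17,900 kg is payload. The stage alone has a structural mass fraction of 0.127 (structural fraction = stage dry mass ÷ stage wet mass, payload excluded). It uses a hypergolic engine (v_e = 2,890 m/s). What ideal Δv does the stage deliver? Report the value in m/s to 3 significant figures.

Δv ≈ 4880 m/s

Stage wet mass = m₀ − payload = 270,000 − 17,900 = 252,100 kg.
Stage dry mass = ε × stage wet mass = 0.127 × 252,100 = 32,016.7 kg.
Burnout mass m_f = stage dry + payload = 32,016.7 + 17,900 = 49,916.7 kg.
By the Tsiolkovsky rocket equation, Δv = v_e · ln(270,000/49,916.7) = 2890.0 × ln(5.409) = 2890.0 × 1.6881 ≈ 4879 m/s.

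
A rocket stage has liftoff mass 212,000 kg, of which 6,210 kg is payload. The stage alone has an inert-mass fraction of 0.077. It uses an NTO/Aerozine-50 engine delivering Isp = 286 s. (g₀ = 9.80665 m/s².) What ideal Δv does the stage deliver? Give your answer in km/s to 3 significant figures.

Stage wet mass = m₀ − payload = 212,000 − 6,210 = 205,790 kg.
Stage dry mass = ε × stage wet mass = 0.077 × 205,790 = 15,845.8 kg.
Burnout mass m_f = stage dry + payload = 15,845.8 + 6,210 = 22,055.8 kg.
v_e = Isp · g₀ = 286 × 9.80665 = 2804.7 m/s.
Δv = v_e · ln(212,000/22,055.8) = 2804.7 × ln(9.612) = 2804.7 × 2.2630 ≈ 6347 m/s.

Δv ≈ 6.35 km/s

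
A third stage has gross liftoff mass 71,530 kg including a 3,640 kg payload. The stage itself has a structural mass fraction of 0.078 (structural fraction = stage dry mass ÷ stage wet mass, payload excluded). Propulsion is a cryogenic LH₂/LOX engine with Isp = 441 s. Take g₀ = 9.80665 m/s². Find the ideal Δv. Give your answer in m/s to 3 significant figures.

Stage wet mass = m₀ − payload = 71,530 − 3,640 = 67,890 kg.
Stage dry mass = ε × stage wet mass = 0.078 × 67,890 = 5,295.42 kg.
Burnout mass m_f = stage dry + payload = 5,295.42 + 3,640 = 8,935.42 kg.
v_e = Isp · g₀ = 441 × 9.80665 = 4324.7 m/s.
Δv = v_e · ln(71,530/8,935.42) = 4324.7 × ln(8.005) = 4324.7 × 2.0801 ≈ 8996 m/s.

Δv ≈ 9000 m/s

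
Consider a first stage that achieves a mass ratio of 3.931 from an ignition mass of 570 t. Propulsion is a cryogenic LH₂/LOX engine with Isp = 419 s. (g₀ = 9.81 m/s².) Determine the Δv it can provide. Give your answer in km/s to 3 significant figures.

Δv ≈ 5.63 km/s

v_e = Isp · g₀ = 419 × 9.81 = 4110.4 m/s.
Δv = v_e · ln(3.931) = 4110.4 × 1.3689 ≈ 5626.7 m/s.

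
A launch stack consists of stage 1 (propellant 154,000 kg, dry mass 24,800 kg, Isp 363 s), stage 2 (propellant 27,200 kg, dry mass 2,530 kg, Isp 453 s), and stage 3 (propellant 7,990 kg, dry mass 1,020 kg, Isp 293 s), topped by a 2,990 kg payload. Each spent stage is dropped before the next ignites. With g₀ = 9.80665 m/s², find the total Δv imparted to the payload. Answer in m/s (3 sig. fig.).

Δv ≈ 12100 m/s

Ignition mass of stage 1 = 154,000+24,800 + 27,200+2,530 + 7,990+1,020 + 2,990 = 220,530 kg.
Stage 1: m₀ = 220,530 kg, m_f = 220,530 − 154,000 = 66,530 kg; Δv = 363×9.80665×ln(3.315) = 3559.8×1.1984 ≈ 4266 m/s.
Stage 2: m₀ = 41,730 kg, m_f = 41,730 − 27,200 = 14,530 kg; Δv = 453×9.80665×ln(2.872) = 4442.4×1.0550 ≈ 4687 m/s.
Stage 3: m₀ = 12,000 kg, m_f = 12,000 − 7,990 = 4,010 kg; Δv = 293×9.80665×ln(2.993) = 2873.3×1.0961 ≈ 3150 m/s.
Total Δv = 4266 + 4687 + 3150 = 12103 m/s.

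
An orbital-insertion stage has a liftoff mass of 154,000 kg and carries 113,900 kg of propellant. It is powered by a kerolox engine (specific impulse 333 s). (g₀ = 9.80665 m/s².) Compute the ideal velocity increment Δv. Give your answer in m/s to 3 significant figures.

v_e = Isp · g₀ = 333 × 9.80665 = 3265.6 m/s.
m_f = m₀ − m_prop = 154,000 − 113,900 = 40,100 kg.
Rocket equation: Δv = v_e · ln(m₀/m_f) = 3265.6 × ln(3.84) = 3265.6 × 1.3456 ≈ 4394.1 m/s.

Δv ≈ 4390 m/s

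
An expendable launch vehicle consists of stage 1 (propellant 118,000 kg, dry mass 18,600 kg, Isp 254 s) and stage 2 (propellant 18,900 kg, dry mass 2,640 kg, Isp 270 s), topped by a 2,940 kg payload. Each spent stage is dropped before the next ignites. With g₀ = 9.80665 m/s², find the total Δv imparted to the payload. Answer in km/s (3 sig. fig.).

Δv ≈ 7.20 km/s

Ignition mass of stage 1 = 118,000+18,600 + 18,900+2,640 + 2,940 = 161,080 kg.
Stage 1: m₀ = 161,080 kg, m_f = 161,080 − 118,000 = 43,080 kg; Δv = 254×9.80665×ln(3.739) = 2490.9×1.3188 ≈ 3285 m/s.
Stage 2: m₀ = 24,480 kg, m_f = 24,480 − 18,900 = 5,580 kg; Δv = 270×9.80665×ln(4.387) = 2647.8×1.4787 ≈ 3915 m/s.
Total Δv = 3285 + 3915 = 7200 m/s.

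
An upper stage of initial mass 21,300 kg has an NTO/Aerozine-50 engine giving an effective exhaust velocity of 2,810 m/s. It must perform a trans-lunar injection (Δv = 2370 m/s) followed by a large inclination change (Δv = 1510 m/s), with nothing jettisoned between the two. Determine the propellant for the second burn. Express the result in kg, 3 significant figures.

propellant for the second burn ≈ 3810 kg

After the first burn: m = 21300 × exp(−2370/2810.0) = 21300 × 0.43024 = 9,164.11 kg.
After the second burn: m = 9,164.11 × exp(−1510/2810.0) = 9,164.11 × 0.58428 = 5,354.41 kg.
Second-burn propellant = 9,164.11 − 5,354.41 = 3,809.7 kg.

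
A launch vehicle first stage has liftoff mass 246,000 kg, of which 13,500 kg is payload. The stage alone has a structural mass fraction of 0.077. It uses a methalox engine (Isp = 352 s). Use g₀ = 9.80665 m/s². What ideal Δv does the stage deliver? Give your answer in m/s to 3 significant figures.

Stage wet mass = m₀ − payload = 246,000 − 13,500 = 232,500 kg.
Stage dry mass = ε × stage wet mass = 0.077 × 232,500 = 17,902.5 kg.
Burnout mass m_f = stage dry + payload = 17,902.5 + 13,500 = 31,402.5 kg.
v_e = Isp · g₀ = 352 × 9.80665 = 3451.9 m/s.
Δv = v_e · ln(246,000/31,402.5) = 3451.9 × ln(7.834) = 3451.9 × 2.0584 ≈ 7106 m/s.

Δv ≈ 7110 m/s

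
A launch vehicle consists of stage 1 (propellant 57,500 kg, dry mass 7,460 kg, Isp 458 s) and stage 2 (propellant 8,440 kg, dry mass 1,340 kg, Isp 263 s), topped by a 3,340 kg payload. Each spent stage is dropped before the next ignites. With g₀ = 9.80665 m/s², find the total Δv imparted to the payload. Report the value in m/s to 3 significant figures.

Ignition mass of stage 1 = 57,500+7,460 + 8,440+1,340 + 3,340 = 78,080 kg.
Stage 1: m₀ = 78,080 kg, m_f = 78,080 − 57,500 = 20,580 kg; Δv = 458×9.80665×ln(3.794) = 4491.4×1.3334 ≈ 5989 m/s.
Stage 2: m₀ = 13,120 kg, m_f = 13,120 − 8,440 = 4,680 kg; Δv = 263×9.80665×ln(2.803) = 2579.1×1.0308 ≈ 2659 m/s.
Total Δv = 5989 + 2659 = 8648 m/s.

Δv ≈ 8650 m/s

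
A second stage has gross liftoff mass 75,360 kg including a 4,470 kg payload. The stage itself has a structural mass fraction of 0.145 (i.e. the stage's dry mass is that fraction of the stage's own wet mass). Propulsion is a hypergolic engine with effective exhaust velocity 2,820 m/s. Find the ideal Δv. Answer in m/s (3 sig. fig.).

Δv ≈ 4600 m/s

Stage wet mass = m₀ − payload = 75,360 − 4,470 = 70,890 kg.
Stage dry mass = ε × stage wet mass = 0.145 × 70,890 = 10,279.1 kg.
Burnout mass m_f = stage dry + payload = 10,279.1 + 4,470 = 14,749.1 kg.
Using Δv = v_e ln(m₀/m_f): Δv = v_e · ln(75,360/14,749.1) = 2820.0 × ln(5.109) = 2820.0 × 1.6311 ≈ 4600 m/s.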